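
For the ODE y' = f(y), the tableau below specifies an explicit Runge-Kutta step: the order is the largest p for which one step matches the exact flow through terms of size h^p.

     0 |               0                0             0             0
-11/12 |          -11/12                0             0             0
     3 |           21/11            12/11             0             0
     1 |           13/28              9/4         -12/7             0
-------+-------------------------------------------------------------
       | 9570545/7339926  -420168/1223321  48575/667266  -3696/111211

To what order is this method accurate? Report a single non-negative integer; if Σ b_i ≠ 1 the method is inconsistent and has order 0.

b = (9570545/7339926, -420168/1223321, 48575/667266, -3696/111211)
c = (0, -11/12, 3, 1)
Ac = (0, 0, -1, -807/112)
Σ b_i: 9570545/7339926·1 + (-420168/1223321)·1 + 48575/667266·1 + (-3696/111211)·1 = 1 ✓
b·c: (-420168/1223321)·(-11/12) + 48575/667266·3 + (-3696/111211)·1 = 1/2 ✓
b·c²: (-420168/1223321)·121/144 + 48575/667266·9 + (-3696/111211)·1 = 1/3 ✓
b·Ac: 48575/667266·(-1) + (-3696/111211)·(-807/112) = 1/6 ✓
b·c³: (-420168/1223321)·(-1331/1728) + 48575/667266·27 + (-3696/111211)·1 = 17590535/8007192 ≠ 1/4 ⇒ order 3.
b·(c∘Ac): 48575/667266·(-3) + (-3696/111211)·(-807/112) = 4687/222422 ≠ 1/8
b·Ac²: 48575/667266·11/12 + (-3696/111211)·(-6065/448) = 4136935/8007192 ≠ 1/12
b·A²c: (-3696/111211)·12/7 = -6336/111211 ≠ 1/24

3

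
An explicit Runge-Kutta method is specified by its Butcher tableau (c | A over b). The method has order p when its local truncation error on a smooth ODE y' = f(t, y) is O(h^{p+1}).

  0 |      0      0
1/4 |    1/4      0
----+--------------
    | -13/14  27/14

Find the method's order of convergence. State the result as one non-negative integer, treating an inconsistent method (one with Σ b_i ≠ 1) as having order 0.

b = (-13/14, 27/14)
c = (0, 1/4)
Σ b_i: (-13/14)·1 + 27/14·1 = 1 ✓
b·c: 27/14·1/4 = 27/56 ≠ 1/2 ⇒ order 1.

1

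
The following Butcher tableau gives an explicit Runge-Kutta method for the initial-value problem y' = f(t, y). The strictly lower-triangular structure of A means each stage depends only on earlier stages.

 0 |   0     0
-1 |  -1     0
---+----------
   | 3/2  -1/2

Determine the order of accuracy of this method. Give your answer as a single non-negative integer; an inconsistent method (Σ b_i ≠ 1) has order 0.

2

b = (3/2, -1/2)
c = (0, -1)
Σ b_i: 3/2·1 + (-1/2)·1 = 1 ✓
b·c: (-1/2)·(-1) = 1/2 ✓; 2 stages ⇒ order 2.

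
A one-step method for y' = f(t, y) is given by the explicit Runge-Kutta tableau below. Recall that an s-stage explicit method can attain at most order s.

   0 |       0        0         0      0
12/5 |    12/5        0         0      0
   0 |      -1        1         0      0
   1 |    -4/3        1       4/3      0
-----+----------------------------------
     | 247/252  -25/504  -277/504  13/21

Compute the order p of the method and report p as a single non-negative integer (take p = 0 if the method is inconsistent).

3

b = (247/252, -25/504, -277/504, 13/21)
c = (0, 12/5, 0, 1)
Ac = (0, 0, 12/5, 12/5)
Σ b_i: 247/252·1 + (-25/504)·1 + (-277/504)·1 + 13/21·1 = 1 ✓
b·c: (-25/504)·12/5 + 13/21·1 = 1/2 ✓
b·c²: (-25/504)·144/25 + 13/21·1 = 1/3 ✓
b·Ac: (-277/504)·12/5 + 13/21·12/5 = 1/6 ✓
b·c³: (-25/504)·1728/125 + 13/21·1 = -1/15 ≠ 1/4 ⇒ order 3.
b·(c∘Ac): 13/21·12/5 = 52/35 ≠ 1/8
b·Ac²: (-277/504)·144/25 + 13/21·144/25 = 2/5 ≠ 1/12
b·A²c: 13/21·16/5 = 208/105 ≠ 1/24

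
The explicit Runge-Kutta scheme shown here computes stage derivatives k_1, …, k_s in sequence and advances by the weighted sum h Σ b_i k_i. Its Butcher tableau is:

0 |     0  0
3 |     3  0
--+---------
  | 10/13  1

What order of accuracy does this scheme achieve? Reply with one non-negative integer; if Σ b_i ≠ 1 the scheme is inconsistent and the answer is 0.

b = (10/13, 1)
c = (0, 3)
Σ b_i: 10/13·1 + 1·1 = 23/13 ≠ 1 ⇒ order 0.

0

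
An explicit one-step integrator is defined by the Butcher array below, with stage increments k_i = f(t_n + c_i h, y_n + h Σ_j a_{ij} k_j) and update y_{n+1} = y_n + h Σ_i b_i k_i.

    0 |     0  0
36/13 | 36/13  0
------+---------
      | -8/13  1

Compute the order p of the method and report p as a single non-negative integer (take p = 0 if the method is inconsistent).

0

b = (-8/13, 1)
c = (0, 36/13)
Σ b_i: (-8/13)·1 + 1·1 = 5/13 ≠ 1 ⇒ order 0.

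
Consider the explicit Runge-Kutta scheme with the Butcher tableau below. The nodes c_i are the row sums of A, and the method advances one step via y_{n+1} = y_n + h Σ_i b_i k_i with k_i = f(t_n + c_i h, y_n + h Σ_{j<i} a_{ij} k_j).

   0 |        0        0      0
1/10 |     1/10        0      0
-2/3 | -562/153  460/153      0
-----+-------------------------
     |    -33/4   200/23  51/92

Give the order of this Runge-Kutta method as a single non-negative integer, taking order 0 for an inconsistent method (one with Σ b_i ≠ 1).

3

b = (-33/4, 200/23, 51/92)
c = (0, 1/10, -2/3)
Ac = (0, 0, 46/153)
Σ b_i: (-33/4)·1 + 200/23·1 + 51/92·1 = 1 ✓
b·c: 200/23·1/10 + 51/92·(-2/3) = 1/2 ✓
b·c²: 200/23·1/100 + 51/92·4/9 = 1/3 ✓
b·Ac: 51/92·46/153 = 1/6 ✓; 3 stages ⇒ order 3.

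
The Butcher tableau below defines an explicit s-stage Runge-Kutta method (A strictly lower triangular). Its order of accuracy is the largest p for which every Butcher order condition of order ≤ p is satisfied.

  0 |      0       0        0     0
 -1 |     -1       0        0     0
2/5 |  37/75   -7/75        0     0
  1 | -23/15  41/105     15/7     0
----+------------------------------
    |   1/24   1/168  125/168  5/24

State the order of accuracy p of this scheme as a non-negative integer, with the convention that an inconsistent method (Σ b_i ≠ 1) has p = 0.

b = (1/24, 1/168, 125/168, 5/24)
c = (0, -1, 2/5, 1)
Ac = (0, 0, 7/75, 7/15)
Σ b_i: 1/24·1 + 1/168·1 + 125/168·1 + 5/24·1 = 1 ✓
b·c: 1/168·(-1) + 125/168·2/5 + 5/24·1 = 1/2 ✓
b·c²: 1/168·1 + 125/168·4/25 + 5/24·1 = 1/3 ✓
b·Ac: 125/168·7/75 + 5/24·7/15 = 1/6 ✓
b·c³: 1/168·(-1) + 125/168·8/125 + 5/24·1 = 1/4 ✓
b·(c∘Ac): 125/168·14/375 + 5/24·7/15 = 1/8 ✓
b·Ac²: 125/168·(-7/75) + 5/24·11/15 = 1/12 ✓
b·A²c: 5/24·1/5 = 1/24 ✓; 4 stages ⇒ order 4.

4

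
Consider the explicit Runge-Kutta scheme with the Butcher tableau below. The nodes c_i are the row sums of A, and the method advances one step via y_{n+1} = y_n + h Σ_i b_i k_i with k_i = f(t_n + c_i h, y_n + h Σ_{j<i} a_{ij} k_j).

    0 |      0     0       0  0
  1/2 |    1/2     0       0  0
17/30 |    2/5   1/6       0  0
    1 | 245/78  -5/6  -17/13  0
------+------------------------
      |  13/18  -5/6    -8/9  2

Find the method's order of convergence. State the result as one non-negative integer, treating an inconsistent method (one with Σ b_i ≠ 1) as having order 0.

1

b = (13/18, -5/6, -8/9, 2)
c = (0, 1/2, 17/30, 1)
Ac = (0, 0, 1/12, -301/260)
Σ b_i: 13/18·1 + (-5/6)·1 + (-8/9)·1 + 2·1 = 1 ✓
b·c: (-5/6)·1/2 + (-8/9)·17/30 + 2·1 = 583/540 ≠ 1/2 ⇒ order 1.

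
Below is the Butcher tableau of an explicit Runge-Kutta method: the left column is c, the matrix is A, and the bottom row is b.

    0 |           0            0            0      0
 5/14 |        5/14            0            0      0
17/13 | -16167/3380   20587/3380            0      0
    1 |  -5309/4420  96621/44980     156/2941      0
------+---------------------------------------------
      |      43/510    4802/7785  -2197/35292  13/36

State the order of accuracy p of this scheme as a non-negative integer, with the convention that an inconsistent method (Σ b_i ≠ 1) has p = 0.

4

b = (43/510, 4802/7785, -2197/35292, 13/36)
c = (0, 5/14, 17/13, 1)
Ac = (0, 0, 2941/1352, 87/104)
Σ b_i: 43/510·1 + 4802/7785·1 + (-2197/35292)·1 + 13/36·1 = 1 ✓
b·c: 4802/7785·5/14 + (-2197/35292)·17/13 + 13/36·1 = 1/2 ✓
b·c²: 4802/7785·25/196 + (-2197/35292)·289/169 + 13/36·1 = 1/3 ✓
b·Ac: (-2197/35292)·2941/1352 + 13/36·87/104 = 1/6 ✓
b·c³: 4802/7785·125/2744 + (-2197/35292)·4913/2197 + 13/36·1 = 1/4 ✓
b·(c∘Ac): (-2197/35292)·49997/17576 + 13/36·87/104 = 1/8 ✓
b·Ac²: (-2197/35292)·14705/18928 + 13/36·531/1456 = 1/12 ✓
b·A²c: 13/36·3/26 = 1/24 ✓; 4 stages ⇒ order 4.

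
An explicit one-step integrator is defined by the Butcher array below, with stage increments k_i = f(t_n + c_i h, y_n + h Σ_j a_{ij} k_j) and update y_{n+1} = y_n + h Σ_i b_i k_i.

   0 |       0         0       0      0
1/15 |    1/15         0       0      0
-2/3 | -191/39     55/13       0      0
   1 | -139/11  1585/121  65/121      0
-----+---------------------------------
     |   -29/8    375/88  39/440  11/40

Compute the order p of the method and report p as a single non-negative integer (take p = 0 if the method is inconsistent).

b = (-29/8, 375/88, 39/440, 11/40)
c = (0, 1/15, -2/3, 1)
Ac = (0, 0, 11/39, 17/33)
Σ b_i: (-29/8)·1 + 375/88·1 + 39/440·1 + 11/40·1 = 1 ✓
b·c: 375/88·1/15 + 39/440·(-2/3) + 11/40·1 = 1/2 ✓
b·c²: 375/88·1/225 + 39/440·4/9 + 11/40·1 = 1/3 ✓
b·Ac: 39/440·11/39 + 11/40·17/33 = 1/6 ✓
b·c³: 375/88·1/3375 + 39/440·(-8/27) + 11/40·1 = 1/4 ✓
b·(c∘Ac): 39/440·(-22/117) + 11/40·17/33 = 1/8 ✓
b·Ac²: 39/440·11/585 + 11/40·49/165 = 1/12 ✓
b·A²c: 11/40·5/33 = 1/24 ✓; 4 stages ⇒ order 4.

4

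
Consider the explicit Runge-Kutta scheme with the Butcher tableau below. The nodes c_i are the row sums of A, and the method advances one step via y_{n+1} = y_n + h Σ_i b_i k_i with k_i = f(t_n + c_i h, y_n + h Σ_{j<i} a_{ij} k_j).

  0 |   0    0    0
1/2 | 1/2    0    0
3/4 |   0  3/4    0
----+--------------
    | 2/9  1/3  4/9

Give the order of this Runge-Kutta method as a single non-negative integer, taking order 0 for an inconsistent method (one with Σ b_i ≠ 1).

3

b = (2/9, 1/3, 4/9)
c = (0, 1/2, 3/4)
Ac = (0, 0, 3/8)
Σ b_i: 2/9·1 + 1/3·1 + 4/9·1 = 1 ✓
b·c: 1/3·1/2 + 4/9·3/4 = 1/2 ✓
b·c²: 1/3·1/4 + 4/9·9/16 = 1/3 ✓
b·Ac: 4/9·3/8 = 1/6 ✓; 3 stages ⇒ order 3.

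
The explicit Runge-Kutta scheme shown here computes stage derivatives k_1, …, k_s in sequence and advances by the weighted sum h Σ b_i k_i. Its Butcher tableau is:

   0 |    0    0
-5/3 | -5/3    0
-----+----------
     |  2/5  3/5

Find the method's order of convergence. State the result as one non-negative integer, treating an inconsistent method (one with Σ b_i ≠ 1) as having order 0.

1

b = (2/5, 3/5)
c = (0, -5/3)
Σ b_i: 2/5·1 + 3/5·1 = 1 ✓
b·c: 3/5·(-5/3) = -1 ≠ 1/2 ⇒ order 1.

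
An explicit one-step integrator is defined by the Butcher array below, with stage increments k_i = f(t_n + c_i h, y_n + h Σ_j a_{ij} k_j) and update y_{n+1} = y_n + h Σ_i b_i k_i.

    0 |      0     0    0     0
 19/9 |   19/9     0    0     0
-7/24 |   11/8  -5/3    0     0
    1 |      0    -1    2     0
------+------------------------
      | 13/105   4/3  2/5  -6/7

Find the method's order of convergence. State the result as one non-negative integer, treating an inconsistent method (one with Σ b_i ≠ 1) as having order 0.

b = (13/105, 4/3, 2/5, -6/7)
c = (0, 19/9, -7/24, 1)
Ac = (0, 0, -95/27, -97/36)
Σ b_i: 13/105·1 + 4/3·1 + 2/5·1 + (-6/7)·1 = 1 ✓
b·c: 4/3·19/9 + 2/5·(-7/24) + (-6/7)·1 = 6959/3780 ≠ 1/2 ⇒ order 1.

1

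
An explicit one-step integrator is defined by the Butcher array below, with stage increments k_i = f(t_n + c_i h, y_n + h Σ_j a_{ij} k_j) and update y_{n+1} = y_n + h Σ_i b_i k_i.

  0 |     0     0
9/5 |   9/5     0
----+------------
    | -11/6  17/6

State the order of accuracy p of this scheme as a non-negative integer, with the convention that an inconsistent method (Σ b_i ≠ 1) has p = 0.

b = (-11/6, 17/6)
c = (0, 9/5)
Σ b_i: (-11/6)·1 + 17/6·1 = 1 ✓
b·c: 17/6·9/5 = 51/10 ≠ 1/2 ⇒ order 1.

1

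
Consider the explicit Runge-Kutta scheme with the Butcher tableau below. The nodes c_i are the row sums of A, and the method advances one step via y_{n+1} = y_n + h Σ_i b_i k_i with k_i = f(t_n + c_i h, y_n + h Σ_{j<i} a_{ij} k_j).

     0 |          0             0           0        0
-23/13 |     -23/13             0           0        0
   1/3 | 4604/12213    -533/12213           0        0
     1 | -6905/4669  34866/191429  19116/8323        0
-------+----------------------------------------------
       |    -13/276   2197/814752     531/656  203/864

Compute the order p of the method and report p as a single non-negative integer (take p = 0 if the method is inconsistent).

b = (-13/276, 2197/814752, 531/656, 203/864)
c = (0, -23/13, 1/3, 1)
Ac = (0, 0, 41/531, 90/203)
Σ b_i: (-13/276)·1 + 2197/814752·1 + 531/656·1 + 203/864·1 = 1 ✓
b·c: 2197/814752·(-23/13) + 531/656·1/3 + 203/864·1 = 1/2 ✓
b·c²: 2197/814752·529/169 + 531/656·1/9 + 203/864·1 = 1/3 ✓
b·Ac: 531/656·41/531 + 203/864·90/203 = 1/6 ✓
b·c³: 2197/814752·(-12167/2197) + 531/656·1/27 + 203/864·1 = 1/4 ✓
b·(c∘Ac): 531/656·41/1593 + 203/864·90/203 = 1/8 ✓
b·Ac²: 531/656·(-943/6903) + 203/864·2178/2639 = 1/12 ✓
b·A²c: 203/864·36/203 = 1/24 ✓; 4 stages ⇒ order 4.

4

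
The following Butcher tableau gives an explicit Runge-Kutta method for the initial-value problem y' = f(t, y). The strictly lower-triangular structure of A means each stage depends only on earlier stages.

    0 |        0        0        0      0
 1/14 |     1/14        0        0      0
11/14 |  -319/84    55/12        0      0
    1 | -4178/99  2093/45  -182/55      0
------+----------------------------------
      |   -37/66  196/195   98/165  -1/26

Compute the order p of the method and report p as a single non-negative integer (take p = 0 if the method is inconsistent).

b = (-37/66, 196/195, 98/165, -1/26)
c = (0, 1/14, 11/14, 1)
Ac = (0, 0, 55/168, 13/18)
Σ b_i: (-37/66)·1 + 196/195·1 + 98/165·1 + (-1/26)·1 = 1 ✓
b·c: 196/195·1/14 + 98/165·11/14 + (-1/26)·1 = 1/2 ✓
b·c²: 196/195·1/196 + 98/165·121/196 + (-1/26)·1 = 1/3 ✓
b·Ac: 98/165·55/168 + (-1/26)·13/18 = 1/6 ✓
b·c³: 196/195·1/2744 + 98/165·1331/2744 + (-1/26)·1 = 1/4 ✓
b·(c∘Ac): 98/165·605/2352 + (-1/26)·13/18 = 1/8 ✓
b·Ac²: 98/165·55/2352 + (-1/26)·(-65/36) = 1/12 ✓
b·A²c: (-1/26)·(-13/12) = 1/24 ✓; 4 stages ⇒ order 4.

4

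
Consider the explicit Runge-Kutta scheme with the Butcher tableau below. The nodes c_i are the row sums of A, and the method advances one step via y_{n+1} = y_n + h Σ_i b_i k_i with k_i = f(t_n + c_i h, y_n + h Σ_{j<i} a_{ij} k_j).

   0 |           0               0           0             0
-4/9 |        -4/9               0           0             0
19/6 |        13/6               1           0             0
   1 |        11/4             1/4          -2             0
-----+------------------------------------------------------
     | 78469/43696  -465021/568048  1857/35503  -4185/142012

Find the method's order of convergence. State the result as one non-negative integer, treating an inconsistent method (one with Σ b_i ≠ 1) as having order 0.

b = (78469/43696, -465021/568048, 1857/35503, -4185/142012)
c = (0, -4/9, 19/6, 1)
Ac = (0, 0, -4/9, -58/9)
Σ b_i: 78469/43696·1 + (-465021/568048)·1 + 1857/35503·1 + (-4185/142012)·1 = 1 ✓
b·c: (-465021/568048)·(-4/9) + 1857/35503·19/6 + (-4185/142012)·1 = 1/2 ✓
b·c²: (-465021/568048)·16/81 + 1857/35503·361/36 + (-4185/142012)·1 = 1/3 ✓
b·Ac: 1857/35503·(-4/9) + (-4185/142012)·(-58/9) = 1/6 ✓
b·c³: (-465021/568048)·(-64/729) + 1857/35503·6859/216 + (-4185/142012)·1 = 334931/196632 ≠ 1/4 ⇒ order 3.
b·(c∘Ac): 1857/35503·(-38/27) + (-4185/142012)·(-58/9) = 5717/49158 ≠ 1/8
b·Ac²: 1857/35503·16/81 + (-4185/142012)·(-3241/162) = 353879/589896 ≠ 1/12
b·A²c: (-4185/142012)·8/9 = -930/35503 ≠ 1/24

3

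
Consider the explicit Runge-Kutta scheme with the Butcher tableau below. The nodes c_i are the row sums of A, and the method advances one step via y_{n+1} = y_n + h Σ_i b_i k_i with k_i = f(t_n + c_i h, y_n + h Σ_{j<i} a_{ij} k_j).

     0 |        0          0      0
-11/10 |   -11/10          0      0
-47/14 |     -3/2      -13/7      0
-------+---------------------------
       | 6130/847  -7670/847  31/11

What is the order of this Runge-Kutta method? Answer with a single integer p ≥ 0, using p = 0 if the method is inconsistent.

b = (6130/847, -7670/847, 31/11)
c = (0, -11/10, -47/14)
Ac = (0, 0, 143/70)
Σ b_i: 6130/847·1 + (-7670/847)·1 + 31/11·1 = 1 ✓
b·c: (-7670/847)·(-11/10) + 31/11·(-47/14) = 1/2 ✓
b·c²: (-7670/847)·121/100 + 31/11·2209/196 = 224277/10780 ≠ 1/3 ⇒ order 2.
b·Ac: 31/11·143/70 = 403/70 ≠ 1/6

2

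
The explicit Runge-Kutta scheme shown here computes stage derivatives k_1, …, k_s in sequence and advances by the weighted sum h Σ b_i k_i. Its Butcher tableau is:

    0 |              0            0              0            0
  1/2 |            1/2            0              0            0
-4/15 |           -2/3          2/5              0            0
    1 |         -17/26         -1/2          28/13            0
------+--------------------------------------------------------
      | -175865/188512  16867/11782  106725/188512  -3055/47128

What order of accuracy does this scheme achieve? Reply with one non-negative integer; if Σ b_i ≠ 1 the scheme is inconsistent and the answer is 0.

b = (-175865/188512, 16867/11782, 106725/188512, -3055/47128)
c = (0, 1/2, -4/15, 1)
Ac = (0, 0, 1/5, -643/780)
Σ b_i: (-175865/188512)·1 + 16867/11782·1 + 106725/188512·1 + (-3055/47128)·1 = 1 ✓
b·c: 16867/11782·1/2 + 106725/188512·(-4/15) + (-3055/47128)·1 = 1/2 ✓
b·c²: 16867/11782·1/4 + 106725/188512·16/225 + (-3055/47128)·1 = 1/3 ✓
b·Ac: 106725/188512·1/5 + (-3055/47128)·(-643/780) = 1/6 ✓
b·c³: 16867/11782·1/8 + 106725/188512·(-64/3375) + (-3055/47128)·1 = 438529/4241520 ≠ 1/4 ⇒ order 3.
b·(c∘Ac): 106725/188512·(-4/75) + (-3055/47128)·(-643/780) = 13145/565536 ≠ 1/8
b·Ac²: 106725/188512·1/10 + (-3055/47128)·659/23400 = 58097/1060380 ≠ 1/12
b·A²c: (-3055/47128)·28/65 = -329/11782 ≠ 1/24

3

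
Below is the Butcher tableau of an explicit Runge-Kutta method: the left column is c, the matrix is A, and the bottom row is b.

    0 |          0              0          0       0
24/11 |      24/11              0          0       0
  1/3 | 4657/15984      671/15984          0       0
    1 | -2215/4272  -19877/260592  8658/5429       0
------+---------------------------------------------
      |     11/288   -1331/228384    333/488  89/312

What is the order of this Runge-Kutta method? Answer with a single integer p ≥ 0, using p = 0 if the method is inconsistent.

4

b = (11/288, -1331/228384, 333/488, 89/312)
c = (0, 24/11, 1/3, 1)
Ac = (0, 0, 61/666, 65/178)
Σ b_i: 11/288·1 + (-1331/228384)·1 + 333/488·1 + 89/312·1 = 1 ✓
b·c: (-1331/228384)·24/11 + 333/488·1/3 + 89/312·1 = 1/2 ✓
b·c²: (-1331/228384)·576/121 + 333/488·1/9 + 89/312·1 = 1/3 ✓
b·Ac: 333/488·61/666 + 89/312·65/178 = 1/6 ✓
b·c³: (-1331/228384)·13824/1331 + 333/488·1/27 + 89/312·1 = 1/4 ✓
b·(c∘Ac): 333/488·61/1998 + 89/312·65/178 = 1/8 ✓
b·Ac²: 333/488·244/1221 + 89/312·(-182/979) = 1/12 ✓
b·A²c: 89/312·13/89 = 1/24 ✓; 4 stages ⇒ order 4.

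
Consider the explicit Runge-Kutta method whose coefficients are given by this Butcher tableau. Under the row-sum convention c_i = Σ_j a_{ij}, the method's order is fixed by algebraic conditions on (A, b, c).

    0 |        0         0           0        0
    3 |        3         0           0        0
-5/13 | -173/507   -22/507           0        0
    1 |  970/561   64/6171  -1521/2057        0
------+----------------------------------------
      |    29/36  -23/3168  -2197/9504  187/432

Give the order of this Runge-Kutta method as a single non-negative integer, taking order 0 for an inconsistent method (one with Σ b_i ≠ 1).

4

b = (29/36, -23/3168, -2197/9504, 187/432)
c = (0, 3, -5/13, 1)
Ac = (0, 0, -22/169, 59/187)
Σ b_i: 29/36·1 + (-23/3168)·1 + (-2197/9504)·1 + 187/432·1 = 1 ✓
b·c: (-23/3168)·3 + (-2197/9504)·(-5/13) + 187/432·1 = 1/2 ✓
b·c²: (-23/3168)·9 + (-2197/9504)·25/169 + 187/432·1 = 1/3 ✓
b·Ac: (-2197/9504)·(-22/169) + 187/432·59/187 = 1/6 ✓
b·c³: (-23/3168)·27 + (-2197/9504)·(-125/2197) + 187/432·1 = 1/4 ✓
b·(c∘Ac): (-2197/9504)·110/2197 + 187/432·59/187 = 1/8 ✓
b·Ac²: (-2197/9504)·(-66/169) + 187/432·(-3/187) = 1/12 ✓
b·A²c: 187/432·18/187 = 1/24 ✓; 4 stages ⇒ order 4.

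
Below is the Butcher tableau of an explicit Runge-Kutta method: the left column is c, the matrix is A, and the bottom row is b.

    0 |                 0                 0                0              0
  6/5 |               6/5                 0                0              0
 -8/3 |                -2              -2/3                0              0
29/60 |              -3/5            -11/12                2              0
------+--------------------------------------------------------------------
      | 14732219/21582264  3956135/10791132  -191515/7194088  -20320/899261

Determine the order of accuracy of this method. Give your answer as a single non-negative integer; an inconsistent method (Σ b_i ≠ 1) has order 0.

3

b = (14732219/21582264, 3956135/10791132, -191515/7194088, -20320/899261)
c = (0, 6/5, -8/3, 29/60)
Ac = (0, 0, -4/5, -193/30)
Σ b_i: 14732219/21582264·1 + 3956135/10791132·1 + (-191515/7194088)·1 + (-20320/899261)·1 = 1 ✓
b·c: 3956135/10791132·6/5 + (-191515/7194088)·(-8/3) + (-20320/899261)·29/60 = 1/2 ✓
b·c²: 3956135/10791132·36/25 + (-191515/7194088)·64/9 + (-20320/899261)·841/3600 = 1/3 ✓
b·Ac: (-191515/7194088)·(-4/5) + (-20320/899261)·(-193/30) = 1/6 ✓
b·c³: 3956135/10791132·216/125 + (-191515/7194088)·(-512/27) + (-20320/899261)·24389/216000 = 15848543/13954050 ≠ 1/4 ⇒ order 3.
b·(c∘Ac): (-191515/7194088)·32/15 + (-20320/899261)·(-5597/1800) = 545096/40466745 ≠ 1/8
b·Ac²: (-191515/7194088)·(-24/25) + (-20320/899261)·2903/225 = -371159/1395405 ≠ 1/12
b·A²c: (-20320/899261)·(-8/5) = 32512/899261 ≠ 1/24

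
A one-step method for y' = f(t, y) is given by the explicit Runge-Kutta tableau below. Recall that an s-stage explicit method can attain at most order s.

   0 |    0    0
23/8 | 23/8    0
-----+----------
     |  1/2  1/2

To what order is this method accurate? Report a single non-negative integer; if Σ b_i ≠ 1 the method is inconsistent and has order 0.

1

b = (1/2, 1/2)
c = (0, 23/8)
Σ b_i: 1/2·1 + 1/2·1 = 1 ✓
b·c: 1/2·23/8 = 23/16 ≠ 1/2 ⇒ order 1.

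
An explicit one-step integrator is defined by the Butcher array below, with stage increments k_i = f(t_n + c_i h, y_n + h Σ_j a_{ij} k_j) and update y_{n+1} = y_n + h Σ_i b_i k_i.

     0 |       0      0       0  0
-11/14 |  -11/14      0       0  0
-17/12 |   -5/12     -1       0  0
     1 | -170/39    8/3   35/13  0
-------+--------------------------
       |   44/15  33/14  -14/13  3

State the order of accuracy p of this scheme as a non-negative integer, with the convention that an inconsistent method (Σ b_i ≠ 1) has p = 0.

0

b = (44/15, 33/14, -14/13, 3)
c = (0, -11/14, -17/12, 1)
Ac = (0, 0, 11/14, -2151/364)
Σ b_i: 44/15·1 + 33/14·1 + (-14/13)·1 + 3·1 = 19693/2730 ≠ 1 ⇒ order 0.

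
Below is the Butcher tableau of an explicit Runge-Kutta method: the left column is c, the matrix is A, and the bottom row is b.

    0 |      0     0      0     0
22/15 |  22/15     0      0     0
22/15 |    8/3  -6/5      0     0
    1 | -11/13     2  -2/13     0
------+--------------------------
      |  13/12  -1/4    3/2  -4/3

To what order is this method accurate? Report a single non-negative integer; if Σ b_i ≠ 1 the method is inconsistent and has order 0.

b = (13/12, -1/4, 3/2, -4/3)
c = (0, 22/15, 22/15, 1)
Ac = (0, 0, -44/25, 176/65)
Σ b_i: 13/12·1 + (-1/4)·1 + 3/2·1 + (-4/3)·1 = 1 ✓
b·c: (-1/4)·22/15 + 3/2·22/15 + (-4/3)·1 = 1/2 ✓
b·c²: (-1/4)·484/225 + 3/2·484/225 + (-4/3)·1 = 61/45 ≠ 1/3 ⇒ order 2.
b·Ac: 3/2·(-44/25) + (-4/3)·176/65 = -6094/975 ≠ 1/6

2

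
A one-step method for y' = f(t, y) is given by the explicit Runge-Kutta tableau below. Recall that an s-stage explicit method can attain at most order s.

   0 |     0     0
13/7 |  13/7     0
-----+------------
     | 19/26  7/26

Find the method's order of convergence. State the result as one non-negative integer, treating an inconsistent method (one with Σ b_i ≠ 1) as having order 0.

2

b = (19/26, 7/26)
c = (0, 13/7)
Σ b_i: 19/26·1 + 7/26·1 = 1 ✓
b·c: 7/26·13/7 = 1/2 ✓; 2 stages ⇒ order 2.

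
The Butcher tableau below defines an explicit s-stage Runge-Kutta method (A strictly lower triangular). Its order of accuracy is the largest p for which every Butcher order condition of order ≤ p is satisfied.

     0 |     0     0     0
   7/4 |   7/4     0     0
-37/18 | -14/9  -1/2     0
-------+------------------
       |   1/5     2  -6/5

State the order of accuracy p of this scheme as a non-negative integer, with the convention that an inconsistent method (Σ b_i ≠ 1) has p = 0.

1

b = (1/5, 2, -6/5)
c = (0, 7/4, -37/18)
Ac = (0, 0, -7/8)
Σ b_i: 1/5·1 + 2·1 + (-6/5)·1 = 1 ✓
b·c: 2·7/4 + (-6/5)·(-37/18) = 179/30 ≠ 1/2 ⇒ order 1.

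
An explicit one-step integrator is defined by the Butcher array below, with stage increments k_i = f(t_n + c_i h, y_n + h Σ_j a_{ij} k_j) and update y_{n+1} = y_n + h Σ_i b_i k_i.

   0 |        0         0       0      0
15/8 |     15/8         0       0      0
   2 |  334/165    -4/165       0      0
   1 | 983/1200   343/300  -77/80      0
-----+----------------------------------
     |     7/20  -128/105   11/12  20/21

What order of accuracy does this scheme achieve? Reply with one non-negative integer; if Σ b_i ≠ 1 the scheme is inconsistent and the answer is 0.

b = (7/20, -128/105, 11/12, 20/21)
c = (0, 15/8, 2, 1)
Ac = (0, 0, -1/22, 7/32)
Σ b_i: 7/20·1 + (-128/105)·1 + 11/12·1 + 20/21·1 = 1 ✓
b·c: (-128/105)·15/8 + 11/12·2 + 20/21·1 = 1/2 ✓
b·c²: (-128/105)·225/64 + 11/12·4 + 20/21·1 = 1/3 ✓
b·Ac: 11/12·(-1/22) + 20/21·7/32 = 1/6 ✓
b·c³: (-128/105)·3375/512 + 11/12·8 + 20/21·1 = 1/4 ✓
b·(c∘Ac): 11/12·(-1/11) + 20/21·7/32 = 1/8 ✓
b·Ac²: 11/12·(-15/176) + 20/21·217/1280 = 1/12 ✓
b·A²c: 20/21·7/160 = 1/24 ✓; 4 stages ⇒ order 4.

4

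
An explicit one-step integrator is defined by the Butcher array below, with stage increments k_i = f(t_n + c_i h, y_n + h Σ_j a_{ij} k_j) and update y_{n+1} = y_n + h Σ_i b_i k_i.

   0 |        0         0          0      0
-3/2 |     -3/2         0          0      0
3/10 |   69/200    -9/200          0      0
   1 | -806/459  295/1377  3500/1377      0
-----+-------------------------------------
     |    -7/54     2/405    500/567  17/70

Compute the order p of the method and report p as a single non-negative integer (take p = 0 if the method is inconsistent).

b = (-7/54, 2/405, 500/567, 17/70)
c = (0, -3/2, 3/10, 1)
Ac = (0, 0, 27/400, 15/34)
Σ b_i: (-7/54)·1 + 2/405·1 + 500/567·1 + 17/70·1 = 1 ✓
b·c: 2/405·(-3/2) + 500/567·3/10 + 17/70·1 = 1/2 ✓
b·c²: 2/405·9/4 + 500/567·9/100 + 17/70·1 = 1/3 ✓
b·Ac: 500/567·27/400 + 17/70·15/34 = 1/6 ✓
b·c³: 2/405·(-27/8) + 500/567·27/1000 + 17/70·1 = 1/4 ✓
b·(c∘Ac): 500/567·81/4000 + 17/70·15/34 = 1/8 ✓
b·Ac²: 500/567·(-81/800) + 17/70·145/204 = 1/12 ✓
b·A²c: 17/70·35/204 = 1/24 ✓; 4 stages ⇒ order 4.

4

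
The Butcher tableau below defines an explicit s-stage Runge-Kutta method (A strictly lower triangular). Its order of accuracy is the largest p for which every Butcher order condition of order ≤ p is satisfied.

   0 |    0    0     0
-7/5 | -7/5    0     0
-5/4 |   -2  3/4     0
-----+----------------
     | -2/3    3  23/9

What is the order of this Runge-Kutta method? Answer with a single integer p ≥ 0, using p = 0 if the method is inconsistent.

b = (-2/3, 3, 23/9)
c = (0, -7/5, -5/4)
Ac = (0, 0, -21/20)
Σ b_i: (-2/3)·1 + 3·1 + 23/9·1 = 44/9 ≠ 1 ⇒ order 0.

0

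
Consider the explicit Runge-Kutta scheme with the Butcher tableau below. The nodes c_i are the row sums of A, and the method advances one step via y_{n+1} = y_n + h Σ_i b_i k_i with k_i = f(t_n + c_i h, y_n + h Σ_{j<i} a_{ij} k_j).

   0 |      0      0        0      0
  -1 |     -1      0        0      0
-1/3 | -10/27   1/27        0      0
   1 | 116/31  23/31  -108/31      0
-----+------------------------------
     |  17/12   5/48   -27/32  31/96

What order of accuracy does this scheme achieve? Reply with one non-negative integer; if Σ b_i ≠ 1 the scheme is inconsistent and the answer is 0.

b = (17/12, 5/48, -27/32, 31/96)
c = (0, -1, -1/3, 1)
Ac = (0, 0, -1/27, 13/31)
Σ b_i: 17/12·1 + 5/48·1 + (-27/32)·1 + 31/96·1 = 1 ✓
b·c: 5/48·(-1) + (-27/32)·(-1/3) + 31/96·1 = 1/2 ✓
b·c²: 5/48·1 + (-27/32)·1/9 + 31/96·1 = 1/3 ✓
b·Ac: (-27/32)·(-1/27) + 31/96·13/31 = 1/6 ✓
b·c³: 5/48·(-1) + (-27/32)·(-1/27) + 31/96·1 = 1/4 ✓
b·(c∘Ac): (-27/32)·1/81 + 31/96·13/31 = 1/8 ✓
b·Ac²: (-27/32)·1/27 + 31/96·11/31 = 1/12 ✓
b·A²c: 31/96·4/31 = 1/24 ✓; 4 stages ⇒ order 4.

4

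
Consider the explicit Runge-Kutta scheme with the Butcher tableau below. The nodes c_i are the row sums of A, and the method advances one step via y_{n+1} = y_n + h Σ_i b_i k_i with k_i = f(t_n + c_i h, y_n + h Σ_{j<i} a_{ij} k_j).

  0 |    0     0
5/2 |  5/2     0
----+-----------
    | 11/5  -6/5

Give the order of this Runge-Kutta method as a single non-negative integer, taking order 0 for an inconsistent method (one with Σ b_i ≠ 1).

1

b = (11/5, -6/5)
c = (0, 5/2)
Σ b_i: 11/5·1 + (-6/5)·1 = 1 ✓
b·c: (-6/5)·5/2 = -3 ≠ 1/2 ⇒ order 1.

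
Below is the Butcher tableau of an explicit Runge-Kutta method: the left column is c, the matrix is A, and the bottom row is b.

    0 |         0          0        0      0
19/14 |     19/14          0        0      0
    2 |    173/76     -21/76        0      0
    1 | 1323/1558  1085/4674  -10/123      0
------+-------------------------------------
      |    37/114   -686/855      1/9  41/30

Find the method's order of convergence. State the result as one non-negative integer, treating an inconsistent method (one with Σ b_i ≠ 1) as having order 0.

4

b = (37/114, -686/855, 1/9, 41/30)
c = (0, 19/14, 2, 1)
Ac = (0, 0, -3/8, 25/164)
Σ b_i: 37/114·1 + (-686/855)·1 + 1/9·1 + 41/30·1 = 1 ✓
b·c: (-686/855)·19/14 + 1/9·2 + 41/30·1 = 1/2 ✓
b·c²: (-686/855)·361/196 + 1/9·4 + 41/30·1 = 1/3 ✓
b·Ac: 1/9·(-3/8) + 41/30·25/164 = 1/6 ✓
b·c³: (-686/855)·6859/2744 + 1/9·8 + 41/30·1 = 1/4 ✓
b·(c∘Ac): 1/9·(-3/4) + 41/30·25/164 = 1/8 ✓
b·Ac²: 1/9·(-57/112) + 41/30·235/2296 = 1/12 ✓
b·A²c: 41/30·5/164 = 1/24 ✓; 4 stages ⇒ order 4.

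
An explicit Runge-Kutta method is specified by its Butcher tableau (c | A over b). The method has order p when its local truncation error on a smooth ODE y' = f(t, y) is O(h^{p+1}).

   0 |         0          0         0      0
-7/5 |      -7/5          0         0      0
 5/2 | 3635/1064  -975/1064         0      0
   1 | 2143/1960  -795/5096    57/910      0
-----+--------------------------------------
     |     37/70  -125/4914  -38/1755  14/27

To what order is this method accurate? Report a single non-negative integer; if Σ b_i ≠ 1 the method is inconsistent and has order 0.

4

b = (37/70, -125/4914, -38/1755, 14/27)
c = (0, -7/5, 5/2, 1)
Ac = (0, 0, 195/152, 3/8)
Σ b_i: 37/70·1 + (-125/4914)·1 + (-38/1755)·1 + 14/27·1 = 1 ✓
b·c: (-125/4914)·(-7/5) + (-38/1755)·5/2 + 14/27·1 = 1/2 ✓
b·c²: (-125/4914)·49/25 + (-38/1755)·25/4 + 14/27·1 = 1/3 ✓
b·Ac: (-38/1755)·195/152 + 14/27·3/8 = 1/6 ✓
b·c³: (-125/4914)·(-343/125) + (-38/1755)·125/8 + 14/27·1 = 1/4 ✓
b·(c∘Ac): (-38/1755)·975/304 + 14/27·3/8 = 1/8 ✓
b·Ac²: (-38/1755)·(-273/152) + 14/27·3/35 = 1/12 ✓
b·A²c: 14/27·9/112 = 1/24 ✓; 4 stages ⇒ order 4.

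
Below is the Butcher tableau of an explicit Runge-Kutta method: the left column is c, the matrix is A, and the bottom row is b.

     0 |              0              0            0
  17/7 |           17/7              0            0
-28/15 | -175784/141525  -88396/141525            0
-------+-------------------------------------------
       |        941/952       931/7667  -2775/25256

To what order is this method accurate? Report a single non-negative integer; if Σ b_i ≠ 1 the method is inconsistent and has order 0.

b = (941/952, 931/7667, -2775/25256)
c = (0, 17/7, -28/15)
Ac = (0, 0, -12628/8325)
Σ b_i: 941/952·1 + 931/7667·1 + (-2775/25256)·1 = 1 ✓
b·c: 931/7667·17/7 + (-2775/25256)·(-28/15) = 1/2 ✓
b·c²: 931/7667·289/49 + (-2775/25256)·784/225 = 1/3 ✓
b·Ac: (-2775/25256)·(-12628/8325) = 1/6 ✓; 3 stages ⇒ order 3.

3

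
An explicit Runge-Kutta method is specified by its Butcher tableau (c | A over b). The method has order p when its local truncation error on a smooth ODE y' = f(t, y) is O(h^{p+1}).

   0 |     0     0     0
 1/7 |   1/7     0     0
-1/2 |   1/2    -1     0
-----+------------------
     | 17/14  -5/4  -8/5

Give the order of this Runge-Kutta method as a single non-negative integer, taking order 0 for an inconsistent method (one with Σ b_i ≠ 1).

0

b = (17/14, -5/4, -8/5)
c = (0, 1/7, -1/2)
Ac = (0, 0, -1/7)
Σ b_i: 17/14·1 + (-5/4)·1 + (-8/5)·1 = -229/140 ≠ 1 ⇒ order 0.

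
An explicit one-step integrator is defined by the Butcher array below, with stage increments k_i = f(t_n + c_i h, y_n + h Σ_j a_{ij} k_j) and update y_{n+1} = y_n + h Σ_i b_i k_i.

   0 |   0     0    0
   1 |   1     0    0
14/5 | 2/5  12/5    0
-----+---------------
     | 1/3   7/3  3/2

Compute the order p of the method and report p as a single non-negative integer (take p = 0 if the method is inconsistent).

b = (1/3, 7/3, 3/2)
c = (0, 1, 14/5)
Ac = (0, 0, 12/5)
Σ b_i: 1/3·1 + 7/3·1 + 3/2·1 = 25/6 ≠ 1 ⇒ order 0.

0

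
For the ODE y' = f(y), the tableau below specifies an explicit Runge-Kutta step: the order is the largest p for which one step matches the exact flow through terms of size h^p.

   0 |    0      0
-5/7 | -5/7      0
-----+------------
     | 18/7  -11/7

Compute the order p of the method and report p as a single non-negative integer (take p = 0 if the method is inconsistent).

1

b = (18/7, -11/7)
c = (0, -5/7)
Σ b_i: 18/7·1 + (-11/7)·1 = 1 ✓
b·c: (-11/7)·(-5/7) = 55/49 ≠ 1/2 ⇒ order 1.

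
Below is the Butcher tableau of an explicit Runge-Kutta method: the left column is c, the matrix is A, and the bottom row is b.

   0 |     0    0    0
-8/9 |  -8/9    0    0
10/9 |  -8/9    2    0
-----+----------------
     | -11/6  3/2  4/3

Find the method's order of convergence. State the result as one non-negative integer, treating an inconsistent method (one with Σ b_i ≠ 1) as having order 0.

b = (-11/6, 3/2, 4/3)
c = (0, -8/9, 10/9)
Ac = (0, 0, -16/9)
Σ b_i: (-11/6)·1 + 3/2·1 + 4/3·1 = 1 ✓
b·c: 3/2·(-8/9) + 4/3·10/9 = 4/27 ≠ 1/2 ⇒ order 1.

1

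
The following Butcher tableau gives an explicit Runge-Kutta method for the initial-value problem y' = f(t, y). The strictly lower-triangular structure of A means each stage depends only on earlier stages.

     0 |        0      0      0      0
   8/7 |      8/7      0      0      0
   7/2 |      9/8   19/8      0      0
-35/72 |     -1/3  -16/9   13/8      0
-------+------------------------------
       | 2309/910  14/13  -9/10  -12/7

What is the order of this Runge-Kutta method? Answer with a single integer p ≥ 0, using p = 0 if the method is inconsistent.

b = (2309/910, 14/13, -9/10, -12/7)
c = (0, 8/7, 7/2, -35/72)
Ac = (0, 0, 19/7, 3685/1008)
Σ b_i: 2309/910·1 + 14/13·1 + (-9/10)·1 + (-12/7)·1 = 1 ✓
b·c: 14/13·8/7 + (-9/10)·7/2 + (-12/7)·(-35/72) = -847/780 ≠ 1/2 ⇒ order 1.

1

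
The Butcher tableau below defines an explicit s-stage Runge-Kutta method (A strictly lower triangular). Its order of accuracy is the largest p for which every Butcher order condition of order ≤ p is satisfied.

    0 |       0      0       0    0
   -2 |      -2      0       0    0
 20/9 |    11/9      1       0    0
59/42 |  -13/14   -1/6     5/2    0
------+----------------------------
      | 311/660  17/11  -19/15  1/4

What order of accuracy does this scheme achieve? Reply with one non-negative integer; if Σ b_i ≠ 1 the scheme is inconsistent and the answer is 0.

b = (311/660, 17/11, -19/15, 1/4)
c = (0, -2, 20/9, 59/42)
Ac = (0, 0, -2, 53/9)
Σ b_i: 311/660·1 + 17/11·1 + (-19/15)·1 + 1/4·1 = 1 ✓
b·c: 17/11·(-2) + (-19/15)·20/9 + 1/4·59/42 = -92383/16632 ≠ 1/2 ⇒ order 1.

1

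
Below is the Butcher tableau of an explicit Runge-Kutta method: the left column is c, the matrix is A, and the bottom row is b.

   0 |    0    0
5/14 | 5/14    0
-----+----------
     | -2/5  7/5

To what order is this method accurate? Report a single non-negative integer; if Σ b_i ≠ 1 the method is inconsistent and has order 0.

b = (-2/5, 7/5)
c = (0, 5/14)
Σ b_i: (-2/5)·1 + 7/5·1 = 1 ✓
b·c: 7/5·5/14 = 1/2 ✓; 2 stages ⇒ order 2.

2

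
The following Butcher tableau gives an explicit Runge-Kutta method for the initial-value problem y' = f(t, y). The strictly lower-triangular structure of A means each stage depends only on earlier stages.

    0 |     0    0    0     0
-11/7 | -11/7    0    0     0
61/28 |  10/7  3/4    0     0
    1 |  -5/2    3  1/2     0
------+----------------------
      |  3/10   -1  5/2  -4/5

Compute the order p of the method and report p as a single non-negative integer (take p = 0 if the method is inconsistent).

b = (3/10, -1, 5/2, -4/5)
c = (0, -11/7, 61/28, 1)
Ac = (0, 0, -33/28, -29/8)
Σ b_i: 3/10·1 + (-1)·1 + 5/2·1 + (-4/5)·1 = 1 ✓
b·c: (-1)·(-11/7) + 5/2·61/28 + (-4/5)·1 = 1741/280 ≠ 1/2 ⇒ order 1.

1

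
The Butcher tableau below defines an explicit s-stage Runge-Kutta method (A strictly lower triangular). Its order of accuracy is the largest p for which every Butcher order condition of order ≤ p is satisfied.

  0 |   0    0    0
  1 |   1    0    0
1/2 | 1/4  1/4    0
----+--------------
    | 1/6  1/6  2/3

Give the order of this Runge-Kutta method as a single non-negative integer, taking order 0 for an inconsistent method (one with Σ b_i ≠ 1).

b = (1/6, 1/6, 2/3)
c = (0, 1, 1/2)
Ac = (0, 0, 1/4)
Σ b_i: 1/6·1 + 1/6·1 + 2/3·1 = 1 ✓
b·c: 1/6·1 + 2/3·1/2 = 1/2 ✓
b·c²: 1/6·1 + 2/3·1/4 = 1/3 ✓
b·Ac: 2/3·1/4 = 1/6 ✓; 3 stages ⇒ order 3.

3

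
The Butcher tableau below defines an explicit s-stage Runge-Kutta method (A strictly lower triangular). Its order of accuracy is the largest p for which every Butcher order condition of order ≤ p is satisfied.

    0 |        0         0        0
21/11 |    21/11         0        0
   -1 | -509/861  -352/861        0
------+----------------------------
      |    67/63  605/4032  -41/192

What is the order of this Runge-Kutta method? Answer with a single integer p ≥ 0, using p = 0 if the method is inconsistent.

3

b = (67/63, 605/4032, -41/192)
c = (0, 21/11, -1)
Ac = (0, 0, -32/41)
Σ b_i: 67/63·1 + 605/4032·1 + (-41/192)·1 = 1 ✓
b·c: 605/4032·21/11 + (-41/192)·(-1) = 1/2 ✓
b·c²: 605/4032·441/121 + (-41/192)·1 = 1/3 ✓
b·Ac: (-41/192)·(-32/41) = 1/6 ✓; 3 stages ⇒ order 3.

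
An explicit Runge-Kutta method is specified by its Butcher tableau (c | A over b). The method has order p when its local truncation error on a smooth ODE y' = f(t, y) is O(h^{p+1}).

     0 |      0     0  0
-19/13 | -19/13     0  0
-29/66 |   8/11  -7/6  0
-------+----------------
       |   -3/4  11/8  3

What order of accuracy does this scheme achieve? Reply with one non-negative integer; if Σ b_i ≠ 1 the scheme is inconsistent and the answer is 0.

b = (-3/4, 11/8, 3)
c = (0, -19/13, -29/66)
Ac = (0, 0, 133/78)
Σ b_i: (-3/4)·1 + 11/8·1 + 3·1 = 29/8 ≠ 1 ⇒ order 0.

0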